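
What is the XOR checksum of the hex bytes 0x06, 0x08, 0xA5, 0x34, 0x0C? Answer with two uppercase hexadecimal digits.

XOR the bytes together:
  start with 0x06
  0x06 ⊕ 0x08 = 0x0E
  0x0E ⊕ 0xA5 = 0xAB
  0xAB ⊕ 0x34 = 0x9F
  0x9F ⊕ 0x0C = 0x93

93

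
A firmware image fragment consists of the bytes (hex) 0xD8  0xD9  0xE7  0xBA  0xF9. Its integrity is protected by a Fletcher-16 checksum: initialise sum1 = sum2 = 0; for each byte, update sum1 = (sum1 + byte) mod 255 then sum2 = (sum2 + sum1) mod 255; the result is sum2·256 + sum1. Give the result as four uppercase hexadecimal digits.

Running sums (mod 255):
  after byte 0 (0xD8): sum1=216, sum2=216
  after byte 1 (0xD9): sum1=178, sum2=139
  after byte 2 (0xE7): sum1=154, sum2=38
  after byte 3 (0xBA): sum1=85, sum2=123
  after byte 4 (0xF9): sum1=79, sum2=202
Checksum = sum2·256 + sum1 = 202·256 + 79 = 51791 = 0xCA4F.

CA4F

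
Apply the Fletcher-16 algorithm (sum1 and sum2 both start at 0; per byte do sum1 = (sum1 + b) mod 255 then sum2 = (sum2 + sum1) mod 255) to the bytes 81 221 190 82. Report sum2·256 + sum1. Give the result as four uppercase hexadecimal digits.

Running sums (mod 255):
  after byte 0 (81): sum1=81, sum2=81
  after byte 1 (221): sum1=47, sum2=128
  after byte 2 (190): sum1=237, sum2=110
  after byte 3 (82): sum1=64, sum2=174
Checksum = sum2·256 + sum1 = 174·256 + 64 = 44608 = 0xAE40.

AE40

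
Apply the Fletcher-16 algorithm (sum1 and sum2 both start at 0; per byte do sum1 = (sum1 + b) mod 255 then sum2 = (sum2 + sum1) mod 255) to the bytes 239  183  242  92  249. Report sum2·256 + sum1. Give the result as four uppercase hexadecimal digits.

Running sums (mod 255):
  after byte 0 (239): sum1=239, sum2=239
  after byte 1 (183): sum1=167, sum2=151
  after byte 2 (242): sum1=154, sum2=50
  after byte 3 (92): sum1=246, sum2=41
  after byte 4 (249): sum1=240, sum2=26
Checksum = sum2·256 + sum1 = 26·256 + 240 = 6896 = 0x1AF0.

1AF0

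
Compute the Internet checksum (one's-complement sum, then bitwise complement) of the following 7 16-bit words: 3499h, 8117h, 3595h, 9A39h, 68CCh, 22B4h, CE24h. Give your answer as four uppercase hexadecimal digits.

One's-complement addition (fold any carry out of bit 15 back into bit 0):
  0x3499 + 0x8117 = 0x0B5B0
  0xB5B0 + 0x3595 = 0x0EB45
  0xEB45 + 0x9A39 = 0x1857E → wrap carry → 0x857F
  0x857F + 0x68CC = 0x0EE4B
  0xEE4B + 0x22B4 = 0x110FF → wrap carry → 0x1100
  0x1100 + 0xCE24 = 0x0DF24
One's-complement sum = 0xDF24.
Checksum = ~0xDF24 & 0xFFFF = 0x20DB.

20DB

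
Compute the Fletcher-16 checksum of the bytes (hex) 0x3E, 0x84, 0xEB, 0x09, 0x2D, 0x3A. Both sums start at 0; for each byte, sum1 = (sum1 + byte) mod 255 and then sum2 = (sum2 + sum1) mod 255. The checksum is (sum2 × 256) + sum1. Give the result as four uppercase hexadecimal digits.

Running sums (mod 255):
  after byte 0 (0x3E): sum1=62, sum2=62
  after byte 1 (0x84): sum1=194, sum2=1
  after byte 2 (0xEB): sum1=174, sum2=175
  after byte 3 (0x09): sum1=183, sum2=103
  after byte 4 (0x2D): sum1=228, sum2=76
  after byte 5 (0x3A): sum1=31, sum2=107
Checksum = sum2·256 + sum1 = 107·256 + 31 = 27423 = 0x6B1F.

6B1F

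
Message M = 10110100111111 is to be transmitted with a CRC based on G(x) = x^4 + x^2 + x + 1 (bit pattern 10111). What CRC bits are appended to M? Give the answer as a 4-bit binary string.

0000

Append 4 zeros: 101101001111110000. Divide by 10111 (XOR where the leading bit is 1):
  pos 0: 10110 XOR 10111 = 00001
  pos 4: 11001 XOR 10111 = 01110
  pos 5: 11101 XOR 10111 = 01010
  pos 6: 10101 XOR 10111 = 00010
  pos 9: 10111 XOR 10111 = 00000
Remainder (last 4 bits) = 0000. This is the CRC / FCS.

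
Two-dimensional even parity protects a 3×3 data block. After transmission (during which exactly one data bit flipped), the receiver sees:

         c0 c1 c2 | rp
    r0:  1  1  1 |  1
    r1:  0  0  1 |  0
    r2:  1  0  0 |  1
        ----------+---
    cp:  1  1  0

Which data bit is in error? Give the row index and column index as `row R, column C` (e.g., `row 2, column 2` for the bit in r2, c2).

row 1, column 0

Recompute each row's even parity and compare to rp:
  r0: data parity 1, sent rp 1 → ok
  r1: data parity 1, sent rp 0 → mismatch
  r2: data parity 1, sent rp 1 → ok
Recompute each column's even parity and compare to cp:
  c0: data parity 0, sent cp 1 → mismatch
  c1: data parity 1, sent cp 1 → ok
  c2: data parity 0, sent cp 0 → ok
Exactly one row (r1) and one column (c0) fail → the flipped bit is at their intersection.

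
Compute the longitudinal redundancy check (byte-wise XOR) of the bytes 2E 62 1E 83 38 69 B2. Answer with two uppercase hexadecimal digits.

32

XOR the bytes together:
  start with 0x2E
  0x2E ⊕ 0x62 = 0x4C
  0x4C ⊕ 0x1E = 0x52
  0x52 ⊕ 0x83 = 0xD1
  0xD1 ⊕ 0x38 = 0xE9
  0xE9 ⊕ 0x69 = 0x80
  0x80 ⊕ 0xB2 = 0x32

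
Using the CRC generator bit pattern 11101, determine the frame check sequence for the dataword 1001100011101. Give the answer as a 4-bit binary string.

Append 4 zeros: 10011000111010000. Divide by 11101 (XOR where the leading bit is 1):
  pos 0: 10011 XOR 11101 = 01110
  pos 1: 11100 XOR 11101 = 00001
  pos 5: 10011 XOR 11101 = 01110
  pos 6: 11101 XOR 11101 = 00000
  pos 12: 10000 XOR 11101 = 01101
Remainder (last 4 bits) = 1101. This is the CRC / FCS.

1101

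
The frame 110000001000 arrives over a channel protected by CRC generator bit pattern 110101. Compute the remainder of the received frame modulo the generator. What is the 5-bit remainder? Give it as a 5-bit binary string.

00001

Modulo-2 division of 110000001000 by 110101:
  pos 0: 110000 XOR 110101 = 000101
  pos 3: 101001 XOR 110101 = 011100
  pos 4: 111000 XOR 110101 = 001101
  pos 6: 110100 XOR 110101 = 000001
Remainder = 00001 (nonzero — an error is detected).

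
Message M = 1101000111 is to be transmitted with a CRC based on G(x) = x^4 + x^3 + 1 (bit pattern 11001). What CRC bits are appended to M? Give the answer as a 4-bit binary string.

Append 4 zeros: 11010001110000. Divide by 11001 (XOR where the leading bit is 1):
  pos 0: 11010 XOR 11001 = 00011
  pos 3: 11001 XOR 11001 = 00000
  pos 8: 11000 XOR 11001 = 00001
Remainder (last 4 bits) = 0010. This is the CRC / FCS.

0010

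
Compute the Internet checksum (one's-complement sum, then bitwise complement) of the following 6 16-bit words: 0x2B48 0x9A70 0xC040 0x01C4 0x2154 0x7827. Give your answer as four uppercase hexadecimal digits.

One's-complement addition (fold any carry out of bit 15 back into bit 0):
  0x2B48 + 0x9A70 = 0x0C5B8
  0xC5B8 + 0xC040 = 0x185F8 → wrap carry → 0x85F9
  0x85F9 + 0x01C4 = 0x087BD
  0x87BD + 0x2154 = 0x0A911
  0xA911 + 0x7827 = 0x12138 → wrap carry → 0x2139
One's-complement sum = 0x2139.
Checksum = ~0x2139 & 0xFFFF = 0xDEC6.

DEC6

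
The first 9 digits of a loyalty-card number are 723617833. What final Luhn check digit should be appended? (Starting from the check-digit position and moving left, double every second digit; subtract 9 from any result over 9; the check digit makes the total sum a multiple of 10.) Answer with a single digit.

6

Partial digits right→left: 3 3 8 7 1 6 3 2 7
Double every second digit counting from the check-digit position (so the 1st, 3rd, 5th, ... of the partial from the right).
  doubled (with −9 where >9): 6 7 2 6 5 → sum 26
  kept as-is: 3 7 6 2 → sum 18
Total = 26 + 18 = 44.
Check digit = (10 − (44 mod 10)) mod 10 = 6.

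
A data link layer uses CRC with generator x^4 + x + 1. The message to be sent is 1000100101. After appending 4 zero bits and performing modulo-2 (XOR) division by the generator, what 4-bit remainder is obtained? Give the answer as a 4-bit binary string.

Append 4 zeros: 10001001010000. Divide by 10011 (XOR where the leading bit is 1):
  pos 0: 10001 XOR 10011 = 00010
  pos 3: 10001 XOR 10011 = 00010
  pos 6: 10010 XOR 10011 = 00001
Remainder (last 4 bits) = 1000. This is the CRC / FCS.

1000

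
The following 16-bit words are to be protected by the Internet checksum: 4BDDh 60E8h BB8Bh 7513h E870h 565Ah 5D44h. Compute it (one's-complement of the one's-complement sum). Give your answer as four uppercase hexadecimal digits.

868B

One's-complement addition (fold any carry out of bit 15 back into bit 0):
  0x4BDD + 0x60E8 = 0x0ACC5
  0xACC5 + 0xBB8B = 0x16850 → wrap carry → 0x6851
  0x6851 + 0x7513 = 0x0DD64
  0xDD64 + 0xE870 = 0x1C5D4 → wrap carry → 0xC5D5
  0xC5D5 + 0x565A = 0x11C2F → wrap carry → 0x1C30
  0x1C30 + 0x5D44 = 0x07974
One's-complement sum = 0x7974.
Checksum = ~0x7974 & 0xFFFF = 0x868B.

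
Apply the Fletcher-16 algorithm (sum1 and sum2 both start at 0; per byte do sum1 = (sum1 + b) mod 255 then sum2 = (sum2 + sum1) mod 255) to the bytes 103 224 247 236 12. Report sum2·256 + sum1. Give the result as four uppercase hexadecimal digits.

5639

Running sums (mod 255):
  after byte 0 (103): sum1=103, sum2=103
  after byte 1 (224): sum1=72, sum2=175
  after byte 2 (247): sum1=64, sum2=239
  after byte 3 (236): sum1=45, sum2=29
  after byte 4 (12): sum1=57, sum2=86
Checksum = sum2·256 + sum1 = 86·256 + 57 = 22073 = 0x5639.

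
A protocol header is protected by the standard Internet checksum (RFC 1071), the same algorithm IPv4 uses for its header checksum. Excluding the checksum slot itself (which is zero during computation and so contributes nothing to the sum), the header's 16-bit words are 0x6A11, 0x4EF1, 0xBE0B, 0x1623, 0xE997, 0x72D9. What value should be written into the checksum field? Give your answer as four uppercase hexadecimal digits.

165D

One's-complement addition (fold any carry out of bit 15 back into bit 0):
  0x6A11 + 0x4EF1 = 0x0B902
  0xB902 + 0xBE0B = 0x1770D → wrap carry → 0x770E
  0x770E + 0x1623 = 0x08D31
  0x8D31 + 0xE997 = 0x176C8 → wrap carry → 0x76C9
  0x76C9 + 0x72D9 = 0x0E9A2
One's-complement sum = 0xE9A2.
Checksum = ~0xE9A2 & 0xFFFF = 0x165D.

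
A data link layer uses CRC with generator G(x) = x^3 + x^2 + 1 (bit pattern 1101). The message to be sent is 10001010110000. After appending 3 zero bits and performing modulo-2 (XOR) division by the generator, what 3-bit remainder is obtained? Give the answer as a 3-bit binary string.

001

Append 3 zeros: 10001010110000000. Divide by 1101 (XOR where the leading bit is 1):
  pos 0: 1000 XOR 1101 = 0101
  pos 1: 1011 XOR 1101 = 0110
  pos 2: 1100 XOR 1101 = 0001
  pos 5: 1101 XOR 1101 = 0000
  pos 9: 1000 XOR 1101 = 0101
  pos 10: 1010 XOR 1101 = 0111
  pos 11: 1110 XOR 1101 = 0011
  pos 13: 1100 XOR 1101 = 0001
Remainder (last 3 bits) = 001. This is the CRC / FCS.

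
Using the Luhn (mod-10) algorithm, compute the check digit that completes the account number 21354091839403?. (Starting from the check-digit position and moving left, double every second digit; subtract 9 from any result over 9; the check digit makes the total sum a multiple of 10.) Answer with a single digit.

0

Partial digits right→left: 3 0 4 9 3 8 1 9 0 4 5 3 1 2
Double every second digit counting from the check-digit position (so the 1st, 3rd, 5th, ... of the partial from the right).
  doubled (with −9 where >9): 6 8 6 2 0 1 2 → sum 25
  kept as-is: 0 9 8 9 4 3 2 → sum 35
Total = 25 + 35 = 60.
Check digit = (10 − (60 mod 10)) mod 10 = 0.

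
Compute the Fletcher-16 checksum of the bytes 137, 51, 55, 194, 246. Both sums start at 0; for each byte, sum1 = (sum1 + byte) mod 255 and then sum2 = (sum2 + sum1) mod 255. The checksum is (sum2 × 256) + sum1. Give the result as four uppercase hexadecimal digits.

Running sums (mod 255):
  after byte 0 (137): sum1=137, sum2=137
  after byte 1 (51): sum1=188, sum2=70
  after byte 2 (55): sum1=243, sum2=58
  after byte 3 (194): sum1=182, sum2=240
  after byte 4 (246): sum1=173, sum2=158
Checksum = sum2·256 + sum1 = 158·256 + 173 = 40621 = 0x9EAD.

9EAD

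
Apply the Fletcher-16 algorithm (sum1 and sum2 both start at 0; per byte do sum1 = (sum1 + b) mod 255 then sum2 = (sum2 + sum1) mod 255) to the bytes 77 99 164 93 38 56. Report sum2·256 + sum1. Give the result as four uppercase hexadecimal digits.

EF11

Running sums (mod 255):
  after byte 0 (77): sum1=77, sum2=77
  after byte 1 (99): sum1=176, sum2=253
  after byte 2 (164): sum1=85, sum2=83
  after byte 3 (93): sum1=178, sum2=6
  after byte 4 (38): sum1=216, sum2=222
  after byte 5 (56): sum1=17, sum2=239
Checksum = sum2·256 + sum1 = 239·256 + 17 = 61201 = 0xEF11.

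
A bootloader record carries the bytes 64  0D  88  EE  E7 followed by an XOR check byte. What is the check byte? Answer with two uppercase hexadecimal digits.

XOR the bytes together:
  start with 0x64
  0x64 ⊕ 0x0D = 0x69
  0x69 ⊕ 0x88 = 0xE1
  0xE1 ⊕ 0xEE = 0x0F
  0x0F ⊕ 0xE7 = 0xE8

E8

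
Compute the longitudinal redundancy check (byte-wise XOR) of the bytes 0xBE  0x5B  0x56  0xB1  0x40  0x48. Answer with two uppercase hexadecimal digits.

XOR the bytes together:
  start with 0xBE
  0xBE ⊕ 0x5B = 0xE5
  0xE5 ⊕ 0x56 = 0xB3
  0xB3 ⊕ 0xB1 = 0x02
  0x02 ⊕ 0x40 = 0x42
  0x42 ⊕ 0x48 = 0x0A

0A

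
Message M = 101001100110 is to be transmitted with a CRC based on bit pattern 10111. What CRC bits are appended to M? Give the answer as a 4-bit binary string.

0000

Append 4 zeros: 1010011001100000. Divide by 10111 (XOR where the leading bit is 1):
  pos 0: 10100 XOR 10111 = 00011
  pos 3: 11110 XOR 10111 = 01001
  pos 4: 10010 XOR 10111 = 00101
  pos 6: 10111 XOR 10111 = 00000
Remainder (last 4 bits) = 0000. This is the CRC / FCS.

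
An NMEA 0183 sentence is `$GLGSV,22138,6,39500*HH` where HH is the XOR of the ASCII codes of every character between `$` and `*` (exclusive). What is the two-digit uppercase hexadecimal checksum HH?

XOR the ASCII codes of the payload characters:
  'G' = 0x47 → acc = 0x47
  'L' = 0x4C → acc = 0x0B
  'G' = 0x47 → acc = 0x4C
  'S' = 0x53 → acc = 0x1F
  'V' = 0x56 → acc = 0x49
  ',' = 0x2C → acc = 0x65
  '2' = 0x32 → acc = 0x57
  '2' = 0x32 → acc = 0x65
  '1' = 0x31 → acc = 0x54
  '3' = 0x33 → acc = 0x67
  '8' = 0x38 → acc = 0x5F
  ',' = 0x2C → acc = 0x73
  '6' = 0x36 → acc = 0x45
  ',' = 0x2C → acc = 0x69
  '3' = 0x33 → acc = 0x5A
  '9' = 0x39 → acc = 0x63
  '5' = 0x35 → acc = 0x56
  '0' = 0x30 → acc = 0x66
  '0' = 0x30 → acc = 0x56
Checksum = 0x56.

56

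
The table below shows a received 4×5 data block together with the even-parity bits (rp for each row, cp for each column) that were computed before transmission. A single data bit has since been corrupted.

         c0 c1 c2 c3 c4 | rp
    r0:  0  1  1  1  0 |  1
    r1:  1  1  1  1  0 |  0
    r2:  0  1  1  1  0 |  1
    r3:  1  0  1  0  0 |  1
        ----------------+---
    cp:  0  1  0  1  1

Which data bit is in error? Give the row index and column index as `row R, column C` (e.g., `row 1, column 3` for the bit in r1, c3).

Recompute each row's even parity and compare to rp:
  r0: data parity 1, sent rp 1 → ok
  r1: data parity 0, sent rp 0 → ok
  r2: data parity 1, sent rp 1 → ok
  r3: data parity 0, sent rp 1 → mismatch
Recompute each column's even parity and compare to cp:
  c0: data parity 0, sent cp 0 → ok
  c1: data parity 1, sent cp 1 → ok
  c2: data parity 0, sent cp 0 → ok
  c3: data parity 1, sent cp 1 → ok
  c4: data parity 0, sent cp 1 → mismatch
Exactly one row (r3) and one column (c4) fail → the flipped bit is at their intersection.

row 3, column 4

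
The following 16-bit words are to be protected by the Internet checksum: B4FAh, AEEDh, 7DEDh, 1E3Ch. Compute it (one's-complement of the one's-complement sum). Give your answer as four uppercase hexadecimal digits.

One's-complement addition (fold any carry out of bit 15 back into bit 0):
  0xB4FA + 0xAEED = 0x163E7 → wrap carry → 0x63E8
  0x63E8 + 0x7DED = 0x0E1D5
  0xE1D5 + 0x1E3C = 0x10011 → wrap carry → 0x0012
One's-complement sum = 0x0012.
Checksum = ~0x0012 & 0xFFFF = 0xFFED.

FFED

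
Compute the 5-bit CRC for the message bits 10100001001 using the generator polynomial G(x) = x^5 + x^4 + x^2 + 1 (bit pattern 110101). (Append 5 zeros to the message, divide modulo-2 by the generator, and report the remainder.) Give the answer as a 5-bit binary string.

Append 5 zeros: 1010000100100000. Divide by 110101 (XOR where the leading bit is 1):
  pos 0: 101000 XOR 110101 = 011101
  pos 1: 111010 XOR 110101 = 001111
  pos 3: 111110 XOR 110101 = 001011
  pos 5: 101101 XOR 110101 = 011000
  pos 6: 110000 XOR 110101 = 000101
  pos 9: 101000 XOR 110101 = 011101
  pos 10: 111010 XOR 110101 = 001111
Remainder (last 5 bits) = 01111. This is the CRC / FCS.

01111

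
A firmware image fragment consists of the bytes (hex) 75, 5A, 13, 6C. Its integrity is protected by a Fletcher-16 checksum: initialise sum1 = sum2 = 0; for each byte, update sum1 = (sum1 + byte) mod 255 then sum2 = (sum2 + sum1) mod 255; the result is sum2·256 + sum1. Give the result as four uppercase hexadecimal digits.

774F

Running sums (mod 255):
  after byte 0 (75): sum1=117, sum2=117
  after byte 1 (5A): sum1=207, sum2=69
  after byte 2 (13): sum1=226, sum2=40
  after byte 3 (6C): sum1=79, sum2=119
Checksum = sum2·256 + sum1 = 119·256 + 79 = 30543 = 0x774F.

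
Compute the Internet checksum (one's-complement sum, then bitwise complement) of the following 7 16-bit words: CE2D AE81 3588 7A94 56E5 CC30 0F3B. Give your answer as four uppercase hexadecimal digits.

A0E2

One's-complement addition (fold any carry out of bit 15 back into bit 0):
  0xCE2D + 0xAE81 = 0x17CAE → wrap carry → 0x7CAF
  0x7CAF + 0x3588 = 0x0B237
  0xB237 + 0x7A94 = 0x12CCB → wrap carry → 0x2CCC
  0x2CCC + 0x56E5 = 0x083B1
  0x83B1 + 0xCC30 = 0x14FE1 → wrap carry → 0x4FE2
  0x4FE2 + 0x0F3B = 0x05F1D
One's-complement sum = 0x5F1D.
Checksum = ~0x5F1D & 0xFFFF = 0xA0E2.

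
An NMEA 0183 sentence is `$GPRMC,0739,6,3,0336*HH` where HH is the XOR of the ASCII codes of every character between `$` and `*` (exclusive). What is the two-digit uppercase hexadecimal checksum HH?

45

XOR the ASCII codes of the payload characters:
  'G' = 0x47 → acc = 0x47
  'P' = 0x50 → acc = 0x17
  'R' = 0x52 → acc = 0x45
  'M' = 0x4D → acc = 0x08
  'C' = 0x43 → acc = 0x4B
  ',' = 0x2C → acc = 0x67
  '0' = 0x30 → acc = 0x57
  '7' = 0x37 → acc = 0x60
  '3' = 0x33 → acc = 0x53
  '9' = 0x39 → acc = 0x6A
  ',' = 0x2C → acc = 0x46
  '6' = 0x36 → acc = 0x70
  ',' = 0x2C → acc = 0x5C
  '3' = 0x33 → acc = 0x6F
  ',' = 0x2C → acc = 0x43
  '0' = 0x30 → acc = 0x73
  '3' = 0x33 → acc = 0x40
  '3' = 0x33 → acc = 0x73
  '6' = 0x36 → acc = 0x45
Checksum = 0x45.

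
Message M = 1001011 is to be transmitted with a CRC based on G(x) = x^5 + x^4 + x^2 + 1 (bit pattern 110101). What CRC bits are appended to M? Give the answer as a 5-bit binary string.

Append 5 zeros: 100101100000. Divide by 110101 (XOR where the leading bit is 1):
  pos 0: 100101 XOR 110101 = 010000
  pos 1: 100001 XOR 110101 = 010100
  pos 2: 101000 XOR 110101 = 011101
  pos 3: 111010 XOR 110101 = 001111
  pos 5: 111100 XOR 110101 = 001001
Remainder (last 5 bits) = 10010. This is the CRC / FCS.

10010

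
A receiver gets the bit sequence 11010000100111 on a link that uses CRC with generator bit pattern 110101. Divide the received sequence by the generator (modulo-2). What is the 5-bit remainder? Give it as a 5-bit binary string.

Modulo-2 division of 11010000100111 by 110101:
  pos 0: 110100 XOR 110101 = 000001
  pos 5: 100100 XOR 110101 = 010001
  pos 6: 100011 XOR 110101 = 010110
  pos 7: 101101 XOR 110101 = 011000
  pos 8: 110001 XOR 110101 = 000100
Remainder = 00100 (nonzero — an error is detected).

00100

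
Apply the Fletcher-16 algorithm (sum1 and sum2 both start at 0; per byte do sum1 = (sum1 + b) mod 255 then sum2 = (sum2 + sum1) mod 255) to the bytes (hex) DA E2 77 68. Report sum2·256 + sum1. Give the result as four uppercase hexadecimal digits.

6B9D

Running sums (mod 255):
  after byte 0 (DA): sum1=218, sum2=218
  after byte 1 (E2): sum1=189, sum2=152
  after byte 2 (77): sum1=53, sum2=205
  after byte 3 (68): sum1=157, sum2=107
Checksum = sum2·256 + sum1 = 107·256 + 157 = 27549 = 0x6B9D.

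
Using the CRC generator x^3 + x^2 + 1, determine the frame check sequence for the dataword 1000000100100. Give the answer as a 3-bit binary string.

011

Append 3 zeros: 1000000100100000. Divide by 1101 (XOR where the leading bit is 1):
  pos 0: 1000 XOR 1101 = 0101
  pos 1: 1010 XOR 1101 = 0111
  pos 2: 1110 XOR 1101 = 0011
  pos 4: 1101 XOR 1101 = 0000
  pos 10: 1000 XOR 1101 = 0101
  pos 11: 1010 XOR 1101 = 0111
  pos 12: 1110 XOR 1101 = 0011
Remainder (last 3 bits) = 011. This is the CRC / FCS.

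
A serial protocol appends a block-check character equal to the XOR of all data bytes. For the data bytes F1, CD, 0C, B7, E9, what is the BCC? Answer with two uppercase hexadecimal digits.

6E

XOR the bytes together:
  start with 0xF1
  0xF1 ⊕ 0xCD = 0x3C
  0x3C ⊕ 0x0C = 0x30
  0x30 ⊕ 0xB7 = 0x87
  0x87 ⊕ 0xE9 = 0x6E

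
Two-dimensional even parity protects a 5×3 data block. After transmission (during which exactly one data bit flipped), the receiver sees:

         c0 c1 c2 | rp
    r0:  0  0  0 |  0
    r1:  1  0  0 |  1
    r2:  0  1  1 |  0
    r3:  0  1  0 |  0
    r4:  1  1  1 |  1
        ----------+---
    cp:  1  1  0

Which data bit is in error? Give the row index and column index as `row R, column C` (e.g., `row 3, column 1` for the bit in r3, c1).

row 3, column 0

Recompute each row's even parity and compare to rp:
  r0: data parity 0, sent rp 0 → ok
  r1: data parity 1, sent rp 1 → ok
  r2: data parity 0, sent rp 0 → ok
  r3: data parity 1, sent rp 0 → mismatch
  r4: data parity 1, sent rp 1 → ok
Recompute each column's even parity and compare to cp:
  c0: data parity 0, sent cp 1 → mismatch
  c1: data parity 1, sent cp 1 → ok
  c2: data parity 0, sent cp 0 → ok
Exactly one row (r3) and one column (c0) fail → the flipped bit is at their intersection.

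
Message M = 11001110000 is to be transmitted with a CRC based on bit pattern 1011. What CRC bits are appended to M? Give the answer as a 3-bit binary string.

101

Append 3 zeros: 11001110000000. Divide by 1011 (XOR where the leading bit is 1):
  pos 0: 1100 XOR 1011 = 0111
  pos 1: 1111 XOR 1011 = 0100
  pos 2: 1001 XOR 1011 = 0010
  pos 4: 1010 XOR 1011 = 0001
  pos 7: 1000 XOR 1011 = 0011
  pos 9: 1100 XOR 1011 = 0111
  pos 10: 1110 XOR 1011 = 0101
Remainder (last 3 bits) = 101. This is the CRC / FCS.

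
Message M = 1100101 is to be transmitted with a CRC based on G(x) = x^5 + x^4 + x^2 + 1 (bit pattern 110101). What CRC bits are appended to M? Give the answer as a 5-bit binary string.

Append 5 zeros: 110010100000. Divide by 110101 (XOR where the leading bit is 1):
  pos 0: 110010 XOR 110101 = 000111
  pos 3: 111100 XOR 110101 = 001001
  pos 5: 100100 XOR 110101 = 010001
  pos 6: 100010 XOR 110101 = 010111
Remainder (last 5 bits) = 10111. This is the CRC / FCS.

10111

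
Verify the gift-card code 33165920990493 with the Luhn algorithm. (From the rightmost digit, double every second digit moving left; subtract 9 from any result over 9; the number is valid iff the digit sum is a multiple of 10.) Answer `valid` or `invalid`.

From the right, keep odd positions and double even positions (subtract 9 from any doubled value over 9):
  doubled (positions 2,4,...): 9 0 9 4 1 2 6 → sum 31
  kept (positions 1,3,...): 3 4 9 0 9 6 3 → sum 34
Total = 65.
65 mod 10 = 5, so the number is invalid.

invalid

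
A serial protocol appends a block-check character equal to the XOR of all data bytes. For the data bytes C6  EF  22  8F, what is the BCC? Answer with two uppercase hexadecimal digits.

84

XOR the bytes together:
  start with 0xC6
  0xC6 ⊕ 0xEF = 0x29
  0x29 ⊕ 0x22 = 0x0B
  0x0B ⊕ 0x8F = 0x84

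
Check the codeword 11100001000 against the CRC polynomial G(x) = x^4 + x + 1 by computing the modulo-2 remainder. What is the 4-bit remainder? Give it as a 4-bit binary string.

Modulo-2 division of 11100001000 by 10011:
  pos 0: 11100 XOR 10011 = 01111
  pos 1: 11110 XOR 10011 = 01101
  pos 2: 11010 XOR 10011 = 01001
  pos 3: 10011 XOR 10011 = 00000
Remainder = 0000 (zero — the frame passes the CRC check).

0000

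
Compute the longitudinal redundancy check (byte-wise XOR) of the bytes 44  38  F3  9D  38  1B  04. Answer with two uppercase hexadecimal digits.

XOR the bytes together:
  start with 0x44
  0x44 ⊕ 0x38 = 0x7C
  0x7C ⊕ 0xF3 = 0x8F
  0x8F ⊕ 0x9D = 0x12
  0x12 ⊕ 0x38 = 0x2A
  0x2A ⊕ 0x1B = 0x31
  0x31 ⊕ 0x04 = 0x35

35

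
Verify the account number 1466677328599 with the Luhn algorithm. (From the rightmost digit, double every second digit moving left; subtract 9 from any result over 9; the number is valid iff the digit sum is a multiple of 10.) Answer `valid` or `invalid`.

From the right, keep odd positions and double even positions (subtract 9 from any doubled value over 9):
  doubled (positions 2,4,...): 9 7 6 5 3 8 → sum 38
  kept (positions 1,3,...): 9 5 2 7 6 6 1 → sum 36
Total = 74.
74 mod 10 = 4, so the number is invalid.

invalid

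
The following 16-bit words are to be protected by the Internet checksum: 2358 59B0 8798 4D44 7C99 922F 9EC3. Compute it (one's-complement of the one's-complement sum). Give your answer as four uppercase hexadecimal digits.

One's-complement addition (fold any carry out of bit 15 back into bit 0):
  0x2358 + 0x59B0 = 0x07D08
  0x7D08 + 0x8798 = 0x104A0 → wrap carry → 0x04A1
  0x04A1 + 0x4D44 = 0x051E5
  0x51E5 + 0x7C99 = 0x0CE7E
  0xCE7E + 0x922F = 0x160AD → wrap carry → 0x60AE
  0x60AE + 0x9EC3 = 0x0FF71
One's-complement sum = 0xFF71.
Checksum = ~0xFF71 & 0xFFFF = 0x008E.

008E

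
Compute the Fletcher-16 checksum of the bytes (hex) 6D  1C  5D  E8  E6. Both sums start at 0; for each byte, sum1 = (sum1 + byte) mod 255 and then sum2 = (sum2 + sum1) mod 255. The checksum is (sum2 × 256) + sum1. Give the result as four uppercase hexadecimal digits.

64B6

Running sums (mod 255):
  after byte 0 (6D): sum1=109, sum2=109
  after byte 1 (1C): sum1=137, sum2=246
  after byte 2 (5D): sum1=230, sum2=221
  after byte 3 (E8): sum1=207, sum2=173
  after byte 4 (E6): sum1=182, sum2=100
Checksum = sum2·256 + sum1 = 100·256 + 182 = 25782 = 0x64B6.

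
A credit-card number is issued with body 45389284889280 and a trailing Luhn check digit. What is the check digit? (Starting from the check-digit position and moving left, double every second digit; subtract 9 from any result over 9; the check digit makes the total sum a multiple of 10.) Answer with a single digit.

0

Partial digits right→left: 0 8 2 9 8 8 4 8 2 9 8 3 5 4
Double every second digit counting from the check-digit position (so the 1st, 3rd, 5th, ... of the partial from the right).
  doubled (with −9 where >9): 0 4 7 8 4 7 1 → sum 31
  kept as-is: 8 9 8 8 9 3 4 → sum 49
Total = 31 + 49 = 80.
Check digit = (10 − (80 mod 10)) mod 10 = 0.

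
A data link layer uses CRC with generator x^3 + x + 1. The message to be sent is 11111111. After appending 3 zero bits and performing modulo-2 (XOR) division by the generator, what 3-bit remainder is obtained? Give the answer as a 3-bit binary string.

Append 3 zeros: 11111111000. Divide by 1011 (XOR where the leading bit is 1):
  pos 0: 1111 XOR 1011 = 0100
  pos 1: 1001 XOR 1011 = 0010
  pos 3: 1011 XOR 1011 = 0000
  pos 7: 1000 XOR 1011 = 0011
Remainder (last 3 bits) = 011. This is the CRC / FCS.

011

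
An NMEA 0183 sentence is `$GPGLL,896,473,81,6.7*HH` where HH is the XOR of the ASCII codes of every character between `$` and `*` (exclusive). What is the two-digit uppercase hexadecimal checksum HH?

71

XOR the ASCII codes of the payload characters:
  'G' = 0x47 → acc = 0x47
  'P' = 0x50 → acc = 0x17
  'G' = 0x47 → acc = 0x50
  'L' = 0x4C → acc = 0x1C
  'L' = 0x4C → acc = 0x50
  ',' = 0x2C → acc = 0x7C
  '8' = 0x38 → acc = 0x44
  '9' = 0x39 → acc = 0x7D
  '6' = 0x36 → acc = 0x4B
  ',' = 0x2C → acc = 0x67
  '4' = 0x34 → acc = 0x53
  '7' = 0x37 → acc = 0x64
  '3' = 0x33 → acc = 0x57
  ',' = 0x2C → acc = 0x7B
  '8' = 0x38 → acc = 0x43
  '1' = 0x31 → acc = 0x72
  ',' = 0x2C → acc = 0x5E
  '6' = 0x36 → acc = 0x68
  '.' = 0x2E → acc = 0x46
  '7' = 0x37 → acc = 0x71
Checksum = 0x71.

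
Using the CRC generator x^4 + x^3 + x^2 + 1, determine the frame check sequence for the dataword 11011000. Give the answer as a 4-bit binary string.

0110

Append 4 zeros: 110110000000. Divide by 11101 (XOR where the leading bit is 1):
  pos 0: 11011 XOR 11101 = 00110
  pos 2: 11000 XOR 11101 = 00101
  pos 4: 10100 XOR 11101 = 01001
  pos 5: 10010 XOR 11101 = 01111
  pos 6: 11110 XOR 11101 = 00011
Remainder (last 4 bits) = 0110. This is the CRC / FCS.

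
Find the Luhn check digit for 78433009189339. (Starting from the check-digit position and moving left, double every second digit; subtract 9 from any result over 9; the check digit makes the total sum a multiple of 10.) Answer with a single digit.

Partial digits right→left: 9 3 3 9 8 1 9 0 0 3 3 4 8 7
Double every second digit counting from the check-digit position (so the 1st, 3rd, 5th, ... of the partial from the right).
  doubled (with −9 where >9): 9 6 7 9 0 6 7 → sum 44
  kept as-is: 3 9 1 0 3 4 7 → sum 27
Total = 44 + 27 = 71.
Check digit = (10 − (71 mod 10)) mod 10 = 9.

9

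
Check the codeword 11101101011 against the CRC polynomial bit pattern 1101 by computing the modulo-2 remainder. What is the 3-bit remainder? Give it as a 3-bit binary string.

Modulo-2 division of 11101101011 by 1101:
  pos 0: 1110 XOR 1101 = 0011
  pos 2: 1111 XOR 1101 = 0010
  pos 4: 1001 XOR 1101 = 0100
  pos 5: 1000 XOR 1101 = 0101
  pos 6: 1011 XOR 1101 = 0110
  pos 7: 1101 XOR 1101 = 0000
Remainder = 000 (zero — the frame passes the CRC check).

000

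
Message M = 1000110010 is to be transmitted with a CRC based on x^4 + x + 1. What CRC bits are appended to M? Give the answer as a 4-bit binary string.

0100

Append 4 zeros: 10001100100000. Divide by 10011 (XOR where the leading bit is 1):
  pos 0: 10001 XOR 10011 = 00010
  pos 3: 10100 XOR 10011 = 00111
  pos 5: 11110 XOR 10011 = 01101
  pos 6: 11010 XOR 10011 = 01001
  pos 7: 10010 XOR 10011 = 00001
Remainder (last 4 bits) = 0100. This is the CRC / FCS.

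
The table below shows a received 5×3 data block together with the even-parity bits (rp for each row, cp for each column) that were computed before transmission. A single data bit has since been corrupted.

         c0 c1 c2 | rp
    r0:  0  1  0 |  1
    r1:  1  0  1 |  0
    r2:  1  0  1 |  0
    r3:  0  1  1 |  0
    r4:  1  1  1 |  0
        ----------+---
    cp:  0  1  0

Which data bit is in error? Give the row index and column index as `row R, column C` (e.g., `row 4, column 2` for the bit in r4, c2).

row 4, column 0

Recompute each row's even parity and compare to rp:
  r0: data parity 1, sent rp 1 → ok
  r1: data parity 0, sent rp 0 → ok
  r2: data parity 0, sent rp 0 → ok
  r3: data parity 0, sent rp 0 → ok
  r4: data parity 1, sent rp 0 → mismatch
Recompute each column's even parity and compare to cp:
  c0: data parity 1, sent cp 0 → mismatch
  c1: data parity 1, sent cp 1 → ok
  c2: data parity 0, sent cp 0 → ok
Exactly one row (r4) and one column (c0) fail → the flipped bit is at their intersection.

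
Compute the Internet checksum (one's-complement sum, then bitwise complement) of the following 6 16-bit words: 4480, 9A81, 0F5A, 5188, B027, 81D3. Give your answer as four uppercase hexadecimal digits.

One's-complement addition (fold any carry out of bit 15 back into bit 0):
  0x4480 + 0x9A81 = 0x0DF01
  0xDF01 + 0x0F5A = 0x0EE5B
  0xEE5B + 0x5188 = 0x13FE3 → wrap carry → 0x3FE4
  0x3FE4 + 0xB027 = 0x0F00B
  0xF00B + 0x81D3 = 0x171DE → wrap carry → 0x71DF
One's-complement sum = 0x71DF.
Checksum = ~0x71DF & 0xFFFF = 0x8E20.

8E20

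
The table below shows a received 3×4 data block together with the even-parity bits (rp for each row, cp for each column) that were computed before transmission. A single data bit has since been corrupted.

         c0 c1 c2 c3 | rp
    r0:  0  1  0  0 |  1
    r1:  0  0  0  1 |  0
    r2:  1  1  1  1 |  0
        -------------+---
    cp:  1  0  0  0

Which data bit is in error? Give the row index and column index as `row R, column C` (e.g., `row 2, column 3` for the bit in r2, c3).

Recompute each row's even parity and compare to rp:
  r0: data parity 1, sent rp 1 → ok
  r1: data parity 1, sent rp 0 → mismatch
  r2: data parity 0, sent rp 0 → ok
Recompute each column's even parity and compare to cp:
  c0: data parity 1, sent cp 1 → ok
  c1: data parity 0, sent cp 0 → ok
  c2: data parity 1, sent cp 0 → mismatch
  c3: data parity 0, sent cp 0 → ok
Exactly one row (r1) and one column (c2) fail → the flipped bit is at their intersection.

row 1, column 2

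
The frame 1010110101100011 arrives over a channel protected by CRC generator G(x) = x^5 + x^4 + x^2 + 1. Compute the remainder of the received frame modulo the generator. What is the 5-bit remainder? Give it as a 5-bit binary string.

Modulo-2 division of 1010110101100011 by 110101:
  pos 0: 101011 XOR 110101 = 011110
  pos 1: 111100 XOR 110101 = 001001
  pos 3: 100110 XOR 110101 = 010011
  pos 4: 100111 XOR 110101 = 010010
  pos 5: 100101 XOR 110101 = 010000
  pos 6: 100000 XOR 110101 = 010101
  pos 7: 101010 XOR 110101 = 011111
  pos 8: 111110 XOR 110101 = 001011
  pos 10: 101111 XOR 110101 = 011010
Remainder = 11010 (nonzero — an error is detected).

11010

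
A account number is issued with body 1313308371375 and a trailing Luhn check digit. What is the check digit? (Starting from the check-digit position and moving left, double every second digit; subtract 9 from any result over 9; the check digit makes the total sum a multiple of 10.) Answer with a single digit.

Partial digits right→left: 5 7 3 1 7 3 8 0 3 3 1 3 1
Double every second digit counting from the check-digit position (so the 1st, 3rd, 5th, ... of the partial from the right).
  doubled (with −9 where >9): 1 6 5 7 6 2 2 → sum 29
  kept as-is: 7 1 3 0 3 3 → sum 17
Total = 29 + 17 = 46.
Check digit = (10 − (46 mod 10)) mod 10 = 4.

4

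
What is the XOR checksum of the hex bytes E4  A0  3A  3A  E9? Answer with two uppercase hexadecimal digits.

AD

XOR the bytes together:
  start with 0xE4
  0xE4 ⊕ 0xA0 = 0x44
  0x44 ⊕ 0x3A = 0x7E
  0x7E ⊕ 0x3A = 0x44
  0x44 ⊕ 0xE9 = 0xAD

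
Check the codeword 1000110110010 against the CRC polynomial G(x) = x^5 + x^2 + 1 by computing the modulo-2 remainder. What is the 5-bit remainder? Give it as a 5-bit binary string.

00000

Modulo-2 division of 1000110110010 by 100101:
  pos 0: 100011 XOR 100101 = 000110
  pos 3: 110011 XOR 100101 = 010110
  pos 4: 101100 XOR 100101 = 001001
  pos 6: 100101 XOR 100101 = 000000
Remainder = 00000 (zero — the frame passes the CRC check).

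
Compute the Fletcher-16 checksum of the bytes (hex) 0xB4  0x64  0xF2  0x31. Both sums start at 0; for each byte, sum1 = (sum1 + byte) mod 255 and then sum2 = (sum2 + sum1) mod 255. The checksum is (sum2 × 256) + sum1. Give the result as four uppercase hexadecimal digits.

Running sums (mod 255):
  after byte 0 (0xB4): sum1=180, sum2=180
  after byte 1 (0x64): sum1=25, sum2=205
  after byte 2 (0xF2): sum1=12, sum2=217
  after byte 3 (0x31): sum1=61, sum2=23
Checksum = sum2·256 + sum1 = 23·256 + 61 = 5949 = 0x173D.

173D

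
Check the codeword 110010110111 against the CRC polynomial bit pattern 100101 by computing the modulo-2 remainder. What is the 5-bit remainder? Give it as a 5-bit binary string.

Modulo-2 division of 110010110111 by 100101:
  pos 0: 110010 XOR 100101 = 010111
  pos 1: 101111 XOR 100101 = 001010
  pos 3: 101010 XOR 100101 = 001111
  pos 5: 111111 XOR 100101 = 011010
  pos 6: 110101 XOR 100101 = 010000
Remainder = 10000 (nonzero — an error is detected).

10000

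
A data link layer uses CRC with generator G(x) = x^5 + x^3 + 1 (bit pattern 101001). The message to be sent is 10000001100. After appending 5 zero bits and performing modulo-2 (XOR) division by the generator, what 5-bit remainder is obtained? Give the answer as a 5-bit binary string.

Append 5 zeros: 1000000110000000. Divide by 101001 (XOR where the leading bit is 1):
  pos 0: 100000 XOR 101001 = 001001
  pos 2: 100101 XOR 101001 = 001100
  pos 4: 110010 XOR 101001 = 011011
  pos 5: 110110 XOR 101001 = 011111
  pos 6: 111110 XOR 101001 = 010111
  pos 7: 101110 XOR 101001 = 000111
  pos 10: 111000 XOR 101001 = 010001
Remainder (last 5 bits) = 10001. This is the CRC / FCS.

10001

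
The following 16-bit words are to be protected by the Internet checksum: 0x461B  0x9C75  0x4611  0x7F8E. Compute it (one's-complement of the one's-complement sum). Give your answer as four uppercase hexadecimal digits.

One's-complement addition (fold any carry out of bit 15 back into bit 0):
  0x461B + 0x9C75 = 0x0E290
  0xE290 + 0x4611 = 0x128A1 → wrap carry → 0x28A2
  0x28A2 + 0x7F8E = 0x0A830
One's-complement sum = 0xA830.
Checksum = ~0xA830 & 0xFFFF = 0x57CF.

57CF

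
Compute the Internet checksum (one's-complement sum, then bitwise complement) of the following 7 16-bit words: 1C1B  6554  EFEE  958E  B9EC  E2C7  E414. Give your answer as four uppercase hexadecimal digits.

One's-complement addition (fold any carry out of bit 15 back into bit 0):
  0x1C1B + 0x6554 = 0x0816F
  0x816F + 0xEFEE = 0x1715D → wrap carry → 0x715E
  0x715E + 0x958E = 0x106EC → wrap carry → 0x06ED
  0x06ED + 0xB9EC = 0x0C0D9
  0xC0D9 + 0xE2C7 = 0x1A3A0 → wrap carry → 0xA3A1
  0xA3A1 + 0xE414 = 0x187B5 → wrap carry → 0x87B6
One's-complement sum = 0x87B6.
Checksum = ~0x87B6 & 0xFFFF = 0x7849.

7849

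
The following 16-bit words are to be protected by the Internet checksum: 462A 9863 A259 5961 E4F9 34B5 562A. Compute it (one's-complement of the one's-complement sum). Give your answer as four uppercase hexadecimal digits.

One's-complement addition (fold any carry out of bit 15 back into bit 0):
  0x462A + 0x9863 = 0x0DE8D
  0xDE8D + 0xA259 = 0x180E6 → wrap carry → 0x80E7
  0x80E7 + 0x5961 = 0x0DA48
  0xDA48 + 0xE4F9 = 0x1BF41 → wrap carry → 0xBF42
  0xBF42 + 0x34B5 = 0x0F3F7
  0xF3F7 + 0x562A = 0x14A21 → wrap carry → 0x4A22
One's-complement sum = 0x4A22.
Checksum = ~0x4A22 & 0xFFFF = 0xB5DD.

B5DD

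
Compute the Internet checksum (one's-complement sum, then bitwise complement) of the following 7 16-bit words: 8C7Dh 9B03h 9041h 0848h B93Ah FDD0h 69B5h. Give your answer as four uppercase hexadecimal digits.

1F34

One's-complement addition (fold any carry out of bit 15 back into bit 0):
  0x8C7D + 0x9B03 = 0x12780 → wrap carry → 0x2781
  0x2781 + 0x9041 = 0x0B7C2
  0xB7C2 + 0x0848 = 0x0C00A
  0xC00A + 0xB93A = 0x17944 → wrap carry → 0x7945
  0x7945 + 0xFDD0 = 0x17715 → wrap carry → 0x7716
  0x7716 + 0x69B5 = 0x0E0CB
One's-complement sum = 0xE0CB.
Checksum = ~0xE0CB & 0xFFFF = 0x1F34.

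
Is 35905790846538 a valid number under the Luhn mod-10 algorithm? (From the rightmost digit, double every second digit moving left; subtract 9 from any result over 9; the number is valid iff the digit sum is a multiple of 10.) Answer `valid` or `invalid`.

From the right, keep odd positions and double even positions (subtract 9 from any doubled value over 9):
  doubled (positions 2,4,...): 6 3 7 9 1 9 6 → sum 41
  kept (positions 1,3,...): 8 5 4 0 7 0 5 → sum 29
Total = 70.
70 mod 10 = 0, so the number is valid.

valid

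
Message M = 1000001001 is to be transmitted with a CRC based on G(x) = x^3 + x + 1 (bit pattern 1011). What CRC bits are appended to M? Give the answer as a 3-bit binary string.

001

Append 3 zeros: 1000001001000. Divide by 1011 (XOR where the leading bit is 1):
  pos 0: 1000 XOR 1011 = 0011
  pos 2: 1100 XOR 1011 = 0111
  pos 3: 1111 XOR 1011 = 0100
  pos 4: 1000 XOR 1011 = 0011
  pos 6: 1101 XOR 1011 = 0110
  pos 7: 1100 XOR 1011 = 0111
  pos 8: 1110 XOR 1011 = 0101
  pos 9: 1010 XOR 1011 = 0001
Remainder (last 3 bits) = 001. This is the CRC / FCS.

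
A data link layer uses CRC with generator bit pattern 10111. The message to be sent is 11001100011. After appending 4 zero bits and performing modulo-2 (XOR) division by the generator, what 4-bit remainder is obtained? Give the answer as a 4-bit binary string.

Append 4 zeros: 110011000110000. Divide by 10111 (XOR where the leading bit is 1):
  pos 0: 11001 XOR 10111 = 01110
  pos 1: 11101 XOR 10111 = 01010
  pos 2: 10100 XOR 10111 = 00011
  pos 5: 11001 XOR 10111 = 01110
  pos 6: 11101 XOR 10111 = 01010
  pos 7: 10100 XOR 10111 = 00011
  pos 10: 11000 XOR 10111 = 01111
Remainder (last 4 bits) = 1111. This is the CRC / FCS.

1111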